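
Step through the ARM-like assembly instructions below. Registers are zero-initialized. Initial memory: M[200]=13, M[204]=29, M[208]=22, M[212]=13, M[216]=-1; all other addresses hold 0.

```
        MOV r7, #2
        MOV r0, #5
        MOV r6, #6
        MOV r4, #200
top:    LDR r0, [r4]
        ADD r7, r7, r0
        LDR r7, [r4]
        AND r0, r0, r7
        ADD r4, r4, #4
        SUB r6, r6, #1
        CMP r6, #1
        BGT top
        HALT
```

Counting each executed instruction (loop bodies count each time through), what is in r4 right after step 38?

after MOV r7, #2: r7=2
after MOV r0, #5: r0=5
after MOV r6, #6: r6=6
after MOV r4, #200: r4=200
after LDR r0, [r4]: r0=M[200]=13
after ADD r7, r7, r0: r7=2+13=15
after LDR r7, [r4]: r7=M[200]=13
after AND r0, r0, r7: r0=13&13=13
after ADD r4, r4, #4: r4=200+4=204
after SUB r6, r6, #1: r6=6-1=5
CMP r6, #1  (cmp 5,1)
BGT top: taken
after LDR r0, [r4]: r0=M[204]=29
after ADD r7, r7, r0: r7=13+29=42
after LDR r7, [r4]: r7=M[204]=29
after AND r0, r0, r7: r0=29&29=29
after ADD r4, r4, #4: r4=204+4=208
after SUB r6, r6, #1: r6=5-1=4
CMP r6, #1  (cmp 4,1)
BGT top: taken
after LDR r0, [r4]: r0=M[208]=22
after ADD r7, r7, r0: r7=29+22=51
after LDR r7, [r4]: r7=M[208]=22
after AND r0, r0, r7: r0=22&22=22
after ADD r4, r4, #4: r4=208+4=212
after SUB r6, r6, #1: r6=4-1=3
CMP r6, #1  (cmp 3,1)
BGT top: taken
after LDR r0, [r4]: r0=M[212]=13
after ADD r7, r7, r0: r7=22+13=35
after LDR r7, [r4]: r7=M[212]=13
after AND r0, r0, r7: r0=13&13=13
after ADD r4, r4, #4: r4=212+4=216
after SUB r6, r6, #1: r6=3-1=2
CMP r6, #1  (cmp 2,1)
BGT top: taken
after LDR r0, [r4]: r0=M[216]=-1
after ADD r7, r7, r0: r7=13+(-1)=12
After step 38: r4 = 216.

216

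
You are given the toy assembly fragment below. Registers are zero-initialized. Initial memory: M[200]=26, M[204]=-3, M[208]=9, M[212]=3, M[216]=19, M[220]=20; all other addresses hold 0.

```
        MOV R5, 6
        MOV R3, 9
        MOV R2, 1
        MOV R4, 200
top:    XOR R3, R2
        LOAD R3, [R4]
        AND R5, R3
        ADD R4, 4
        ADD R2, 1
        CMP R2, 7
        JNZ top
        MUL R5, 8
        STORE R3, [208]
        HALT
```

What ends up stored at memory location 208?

after MOV R5, 6: R5=6
after MOV R3, 9: R3=9
after MOV R2, 1: R2=1
after MOV R4, 200: R4=200
after XOR R3, R2: R3=9^1=8
after LOAD R3, [R4]: R3=M[200]=26
after AND R5, R3: R5=6&26=2
after ADD R4, 4: R4=200+4=204
after ADD R2, 1: R2=1+1=2
CMP R2, 7  (cmp 2,7)
JNZ top: taken
after XOR R3, R2: R3=26^2=24
after LOAD R3, [R4]: R3=M[204]=-3
after AND R5, R3: R5=2&(-3)=0
after ADD R4, 4: R4=204+4=208
after ADD R2, 1: R2=2+1=3
CMP R2, 7  (cmp 3,7)
JNZ top: taken
after XOR R3, R2: R3=(-3)^3=-2
after LOAD R3, [R4]: R3=M[208]=9
after AND R5, R3: R5=0&9=0
after ADD R4, 4: R4=208+4=212
after ADD R2, 1: R2=3+1=4
CMP R2, 7  (cmp 4,7)
JNZ top: taken
after XOR R3, R2: R3=9^4=13
after LOAD R3, [R4]: R3=M[212]=3
after AND R5, R3: R5=0&3=0
after ADD R4, 4: R4=212+4=216
after ADD R2, 1: R2=4+1=5
CMP R2, 7  (cmp 5,7)
JNZ top: taken
after XOR R3, R2: R3=3^5=6
after LOAD R3, [R4]: R3=M[216]=19
after AND R5, R3: R5=0&19=0
after ADD R4, 4: R4=216+4=220
after ADD R2, 1: R2=5+1=6
CMP R2, 7  (cmp 6,7)
JNZ top: taken
after XOR R3, R2: R3=19^6=21
after LOAD R3, [R4]: R3=M[220]=20
after AND R5, R3: R5=0&20=0
after ADD R4, 4: R4=220+4=224
after ADD R2, 1: R2=6+1=7
CMP R2, 7  (cmp 7,7)
JNZ top: not taken
after MUL R5, 8: R5=0*8=0
STORE R3, [208] → M[208]=20
halt.

20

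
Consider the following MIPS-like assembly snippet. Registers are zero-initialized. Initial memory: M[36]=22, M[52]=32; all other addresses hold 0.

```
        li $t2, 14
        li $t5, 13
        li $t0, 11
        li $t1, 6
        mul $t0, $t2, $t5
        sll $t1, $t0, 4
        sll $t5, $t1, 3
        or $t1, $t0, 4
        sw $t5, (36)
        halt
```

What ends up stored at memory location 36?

23296

$t2=14
$t5=13
$t0=11
$t1=6
$t0=14*13=182
$t1=182<<4=2912
$t5=2912<<3=23296
$t1=182|4=182
sw $t5, (36) → M[36]=23296
halt.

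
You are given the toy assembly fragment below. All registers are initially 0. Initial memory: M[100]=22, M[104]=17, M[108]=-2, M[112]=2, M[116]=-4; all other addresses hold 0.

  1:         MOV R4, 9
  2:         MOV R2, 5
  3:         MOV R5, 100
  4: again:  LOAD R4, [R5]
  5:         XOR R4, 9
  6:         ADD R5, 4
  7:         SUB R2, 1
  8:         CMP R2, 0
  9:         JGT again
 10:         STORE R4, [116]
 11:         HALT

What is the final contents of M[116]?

MOV R4, 9 → R4=9
MOV R2, 5 → R2=5
MOV R5, 100 → R5=100
LOAD R4, [R5] → R4=M[100]=22
XOR R4, 9 → R4=22^9=31
ADD R5, 4 → R5=100+4=104
SUB R2, 1 → R2=5-1=4
CMP R2, 0  (cmp 4,0)
JGT again: taken
LOAD R4, [R5] → R4=M[104]=17
XOR R4, 9 → R4=17^9=24
ADD R5, 4 → R5=104+4=108
SUB R2, 1 → R2=4-1=3
CMP R2, 0  (cmp 3,0)
JGT again: taken
LOAD R4, [R5] → R4=M[108]=-2
XOR R4, 9 → R4=(-2)^9=-9
ADD R5, 4 → R5=108+4=112
SUB R2, 1 → R2=3-1=2
CMP R2, 0  (cmp 2,0)
JGT again: taken
LOAD R4, [R5] → R4=M[112]=2
XOR R4, 9 → R4=2^9=11
ADD R5, 4 → R5=112+4=116
SUB R2, 1 → R2=2-1=1
CMP R2, 0  (cmp 1,0)
JGT again: taken
LOAD R4, [R5] → R4=M[116]=-4
XOR R4, 9 → R4=(-4)^9=-11
ADD R5, 4 → R5=116+4=120
SUB R2, 1 → R2=1-1=0
CMP R2, 0  (cmp 0,0)
JGT again: not taken
STORE R4, [116] → M[116]=-11
halt.

-11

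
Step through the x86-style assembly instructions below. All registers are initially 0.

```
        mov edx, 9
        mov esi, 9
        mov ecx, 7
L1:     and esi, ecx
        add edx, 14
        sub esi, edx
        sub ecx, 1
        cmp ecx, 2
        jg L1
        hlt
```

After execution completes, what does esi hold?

-76

after mov edx, 9: edx=9
after mov esi, 9: esi=9
after mov ecx, 7: ecx=7
after and esi, ecx: esi=9&7=1
after add edx, 14: edx=9+14=23
after sub esi, edx: esi=1-23=-22
after sub ecx, 1: ecx=7-1=6
cmp ecx, 2  (cmp 6,2)
jg L1: taken
after and esi, ecx: esi=(-22)&6=2
after add edx, 14: edx=23+14=37
after sub esi, edx: esi=2-37=-35
after sub ecx, 1: ecx=6-1=5
cmp ecx, 2  (cmp 5,2)
jg L1: taken
after and esi, ecx: esi=(-35)&5=5
after add edx, 14: edx=37+14=51
after sub esi, edx: esi=5-51=-46
after sub ecx, 1: ecx=5-1=4
cmp ecx, 2  (cmp 4,2)
jg L1: taken
after and esi, ecx: esi=(-46)&4=0
after add edx, 14: edx=51+14=65
after sub esi, edx: esi=0-65=-65
after sub ecx, 1: ecx=4-1=3
cmp ecx, 2  (cmp 3,2)
jg L1: taken
after and esi, ecx: esi=(-65)&3=3
after add edx, 14: edx=65+14=79
after sub esi, edx: esi=3-79=-76
after sub ecx, 1: ecx=3-1=2
cmp ecx, 2  (cmp 2,2)
jg L1: not taken
halt.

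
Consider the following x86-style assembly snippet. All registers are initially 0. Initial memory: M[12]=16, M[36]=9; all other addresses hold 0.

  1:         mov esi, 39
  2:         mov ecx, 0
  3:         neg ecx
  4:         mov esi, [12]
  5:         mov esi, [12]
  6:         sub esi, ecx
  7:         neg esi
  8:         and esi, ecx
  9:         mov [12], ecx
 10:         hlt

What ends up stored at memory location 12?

mov esi, 39 → esi=39
mov ecx, 0 → ecx=0
neg ecx → ecx=-(0)=0
mov esi, [12] → esi=M[12]=16
mov esi, [12] → esi=M[12]=16
sub esi, ecx → esi=16-0=16
neg esi → esi=-(16)=-16
and esi, ecx → esi=(-16)&0=0
mov [12], ecx → M[12]=0
halt.

0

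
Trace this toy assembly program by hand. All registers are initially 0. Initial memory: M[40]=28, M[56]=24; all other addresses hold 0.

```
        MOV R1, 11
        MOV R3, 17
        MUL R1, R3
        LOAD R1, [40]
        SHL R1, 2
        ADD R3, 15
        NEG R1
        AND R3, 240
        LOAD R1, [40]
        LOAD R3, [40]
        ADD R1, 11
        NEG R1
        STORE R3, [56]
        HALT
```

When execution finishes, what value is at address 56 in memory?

MOV R1, 11 → R1=11
MOV R3, 17 → R3=17
MUL R1, R3 → R1=11*17=187
LOAD R1, [40] → R1=M[40]=28
SHL R1, 2 → R1=28<<2=112
ADD R3, 15 → R3=17+15=32
NEG R1 → R1=-(112)=-112
AND R3, 240 → R3=32&240=32
LOAD R1, [40] → R1=M[40]=28
LOAD R3, [40] → R3=M[40]=28
ADD R1, 11 → R1=28+11=39
NEG R1 → R1=-(39)=-39
STORE R3, [56] → M[56]=28
halt.

28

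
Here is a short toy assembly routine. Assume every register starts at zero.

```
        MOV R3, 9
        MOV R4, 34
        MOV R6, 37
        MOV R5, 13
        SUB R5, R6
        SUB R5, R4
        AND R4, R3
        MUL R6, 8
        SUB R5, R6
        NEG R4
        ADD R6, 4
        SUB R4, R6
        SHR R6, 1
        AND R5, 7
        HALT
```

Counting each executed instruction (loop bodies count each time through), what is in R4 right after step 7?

after MOV R3, 9: R3=9
after MOV R4, 34: R4=34
after MOV R6, 37: R6=37
after MOV R5, 13: R5=13
after SUB R5, R6: R5=13-37=-24
after SUB R5, R4: R5=(-24)-34=-58
after AND R4, R3: R4=34&9=0
After step 7: R4 = 0.

0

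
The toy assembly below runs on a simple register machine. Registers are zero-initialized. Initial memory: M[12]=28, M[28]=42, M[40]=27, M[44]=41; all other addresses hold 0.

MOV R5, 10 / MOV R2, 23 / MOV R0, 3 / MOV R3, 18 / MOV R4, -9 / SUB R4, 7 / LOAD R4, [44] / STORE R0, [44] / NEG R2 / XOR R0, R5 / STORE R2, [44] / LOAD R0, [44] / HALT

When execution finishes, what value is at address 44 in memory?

after MOV R5, 10: R5=10
after MOV R2, 23: R2=23
after MOV R0, 3: R0=3
after MOV R3, 18: R3=18
after MOV R4, -9: R4=-9
after SUB R4, 7: R4=(-9)-7=-16
after LOAD R4, [44]: R4=M[44]=41
STORE R0, [44] → M[44]=3
after NEG R2: R2=-(23)=-23
after XOR R0, R5: R0=3^10=9
STORE R2, [44] → M[44]=-23
after LOAD R0, [44]: R0=M[44]=-23
halt.

-23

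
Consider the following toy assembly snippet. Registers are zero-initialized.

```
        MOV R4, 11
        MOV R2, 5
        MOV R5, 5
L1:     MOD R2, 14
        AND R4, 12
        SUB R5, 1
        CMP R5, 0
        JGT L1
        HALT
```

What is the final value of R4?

MOV R4, 11 → R4=11
MOV R2, 5 → R2=5
MOV R5, 5 → R5=5
MOD R2, 14 → R2=5%14=5
AND R4, 12 → R4=11&12=8
SUB R5, 1 → R5=5-1=4
CMP R5, 0  (cmp 4,0)
JGT L1: taken
MOD R2, 14 → R2=5%14=5
AND R4, 12 → R4=8&12=8
SUB R5, 1 → R5=4-1=3
CMP R5, 0  (cmp 3,0)
JGT L1: taken
MOD R2, 14 → R2=5%14=5
AND R4, 12 → R4=8&12=8
SUB R5, 1 → R5=3-1=2
CMP R5, 0  (cmp 2,0)
JGT L1: taken
MOD R2, 14 → R2=5%14=5
AND R4, 12 → R4=8&12=8
SUB R5, 1 → R5=2-1=1
CMP R5, 0  (cmp 1,0)
JGT L1: taken
MOD R2, 14 → R2=5%14=5
AND R4, 12 → R4=8&12=8
SUB R5, 1 → R5=1-1=0
CMP R5, 0  (cmp 0,0)
JGT L1: not taken
halt.

8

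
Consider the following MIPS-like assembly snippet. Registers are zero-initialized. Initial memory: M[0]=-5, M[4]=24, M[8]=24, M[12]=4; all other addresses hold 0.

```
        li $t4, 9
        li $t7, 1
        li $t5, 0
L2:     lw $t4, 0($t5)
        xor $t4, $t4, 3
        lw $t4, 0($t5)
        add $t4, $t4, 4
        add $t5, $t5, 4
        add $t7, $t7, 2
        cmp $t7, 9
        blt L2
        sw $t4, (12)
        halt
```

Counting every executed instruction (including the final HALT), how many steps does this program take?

li $t4, 9 → $t4=9
li $t7, 1 → $t7=1
li $t5, 0 → $t5=0
lw $t4, 0($t5) → $t4=M[0]=-5
xor $t4, $t4, 3 → $t4=(-5)^3=-8
lw $t4, 0($t5) → $t4=M[0]=-5
add $t4, $t4, 4 → $t4=(-5)+4=-1
add $t5, $t5, 4 → $t5=0+4=4
add $t7, $t7, 2 → $t7=1+2=3
cmp $t7, 9  (cmp 3,9)
blt L2: taken
lw $t4, 0($t5) → $t4=M[4]=24
xor $t4, $t4, 3 → $t4=24^3=27
lw $t4, 0($t5) → $t4=M[4]=24
add $t4, $t4, 4 → $t4=24+4=28
add $t5, $t5, 4 → $t5=4+4=8
add $t7, $t7, 2 → $t7=3+2=5
cmp $t7, 9  (cmp 5,9)
blt L2: taken
lw $t4, 0($t5) → $t4=M[8]=24
xor $t4, $t4, 3 → $t4=24^3=27
lw $t4, 0($t5) → $t4=M[8]=24
add $t4, $t4, 4 → $t4=24+4=28
add $t5, $t5, 4 → $t5=8+4=12
add $t7, $t7, 2 → $t7=5+2=7
cmp $t7, 9  (cmp 7,9)
blt L2: taken
lw $t4, 0($t5) → $t4=M[12]=4
xor $t4, $t4, 3 → $t4=4^3=7
lw $t4, 0($t5) → $t4=M[12]=4
add $t4, $t4, 4 → $t4=4+4=8
add $t5, $t5, 4 → $t5=12+4=16
add $t7, $t7, 2 → $t7=7+2=9
cmp $t7, 9  (cmp 9,9)
blt L2: not taken
sw $t4, (12) → M[12]=8
halt.
Total executed instructions: 37.

37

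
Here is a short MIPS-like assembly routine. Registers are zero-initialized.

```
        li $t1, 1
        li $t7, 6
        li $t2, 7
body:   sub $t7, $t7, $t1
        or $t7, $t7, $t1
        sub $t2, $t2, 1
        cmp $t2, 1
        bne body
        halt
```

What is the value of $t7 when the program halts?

$t1=1
$t7=6
$t2=7
$t7=6-1=5
$t7=5|1=5
$t2=7-1=6
cmp $t2, 1  (cmp 6,1)
bne body: taken
$t7=5-1=4
$t7=4|1=5
$t2=6-1=5
cmp $t2, 1  (cmp 5,1)
bne body: taken
$t7=5-1=4
$t7=4|1=5
$t2=5-1=4
cmp $t2, 1  (cmp 4,1)
bne body: taken
$t7=5-1=4
$t7=4|1=5
$t2=4-1=3
cmp $t2, 1  (cmp 3,1)
bne body: taken
$t7=5-1=4
$t7=4|1=5
$t2=3-1=2
cmp $t2, 1  (cmp 2,1)
bne body: taken
$t7=5-1=4
$t7=4|1=5
$t2=2-1=1
cmp $t2, 1  (cmp 1,1)
bne body: not taken
halt.

5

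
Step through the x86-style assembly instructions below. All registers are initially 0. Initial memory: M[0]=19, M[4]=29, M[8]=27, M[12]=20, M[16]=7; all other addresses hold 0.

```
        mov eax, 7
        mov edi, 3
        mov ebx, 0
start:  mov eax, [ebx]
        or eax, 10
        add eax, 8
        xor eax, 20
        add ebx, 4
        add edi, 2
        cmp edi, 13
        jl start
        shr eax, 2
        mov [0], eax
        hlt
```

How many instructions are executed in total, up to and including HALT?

after mov eax, 7: eax=7
after mov edi, 3: edi=3
after mov ebx, 0: ebx=0
after mov eax, [ebx]: eax=M[0]=19
after or eax, 10: eax=19|10=27
after add eax, 8: eax=27+8=35
after xor eax, 20: eax=35^20=55
after add ebx, 4: ebx=0+4=4
after add edi, 2: edi=3+2=5
cmp edi, 13  (cmp 5,13)
jl start: taken
after mov eax, [ebx]: eax=M[4]=29
after or eax, 10: eax=29|10=31
after add eax, 8: eax=31+8=39
after xor eax, 20: eax=39^20=51
after add ebx, 4: ebx=4+4=8
after add edi, 2: edi=5+2=7
cmp edi, 13  (cmp 7,13)
jl start: taken
after mov eax, [ebx]: eax=M[8]=27
after or eax, 10: eax=27|10=27
after add eax, 8: eax=27+8=35
after xor eax, 20: eax=35^20=55
after add ebx, 4: ebx=8+4=12
after add edi, 2: edi=7+2=9
cmp edi, 13  (cmp 9,13)
jl start: taken
after mov eax, [ebx]: eax=M[12]=20
after or eax, 10: eax=20|10=30
after add eax, 8: eax=30+8=38
after xor eax, 20: eax=38^20=50
after add ebx, 4: ebx=12+4=16
after add edi, 2: edi=9+2=11
cmp edi, 13  (cmp 11,13)
jl start: taken
after mov eax, [ebx]: eax=M[16]=7
after or eax, 10: eax=7|10=15
after add eax, 8: eax=15+8=23
after xor eax, 20: eax=23^20=3
after add ebx, 4: ebx=16+4=20
after add edi, 2: edi=11+2=13
cmp edi, 13  (cmp 13,13)
jl start: not taken
after shr eax, 2: eax=3>>2=0
mov [0], eax → M[0]=0
halt.
Total executed instructions: 46.

46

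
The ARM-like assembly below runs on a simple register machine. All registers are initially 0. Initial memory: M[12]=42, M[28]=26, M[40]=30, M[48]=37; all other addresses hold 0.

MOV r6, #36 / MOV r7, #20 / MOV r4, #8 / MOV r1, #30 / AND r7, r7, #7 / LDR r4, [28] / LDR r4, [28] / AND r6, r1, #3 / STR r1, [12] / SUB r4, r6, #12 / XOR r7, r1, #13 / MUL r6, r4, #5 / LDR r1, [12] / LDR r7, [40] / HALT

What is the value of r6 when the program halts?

-50

MOV r6, #36 → r6=36
MOV r7, #20 → r7=20
MOV r4, #8 → r4=8
MOV r1, #30 → r1=30
AND r7, r7, #7 → r7=20&7=4
LDR r4, [28] → r4=M[28]=26
LDR r4, [28] → r4=M[28]=26
AND r6, r1, #3 → r6=30&3=2
STR r1, [12] → M[12]=30
SUB r4, r6, #12 → r4=2-12=-10
XOR r7, r1, #13 → r7=30^13=19
MUL r6, r4, #5 → r6=(-10)*5=-50
LDR r1, [12] → r1=M[12]=30
LDR r7, [40] → r7=M[40]=30
halt.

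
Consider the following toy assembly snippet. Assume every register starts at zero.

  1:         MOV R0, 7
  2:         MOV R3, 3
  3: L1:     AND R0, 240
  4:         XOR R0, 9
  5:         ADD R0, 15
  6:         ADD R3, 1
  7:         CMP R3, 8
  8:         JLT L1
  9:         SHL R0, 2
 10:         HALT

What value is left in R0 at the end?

after MOV R0, 7: R0=7
after MOV R3, 3: R3=3
after AND R0, 240: R0=7&240=0
after XOR R0, 9: R0=0^9=9
after ADD R0, 15: R0=9+15=24
after ADD R3, 1: R3=3+1=4
CMP R3, 8  (cmp 4,8)
JLT L1: taken
after AND R0, 240: R0=24&240=16
after XOR R0, 9: R0=16^9=25
after ADD R0, 15: R0=25+15=40
after ADD R3, 1: R3=4+1=5
CMP R3, 8  (cmp 5,8)
JLT L1: taken
after AND R0, 240: R0=40&240=32
after XOR R0, 9: R0=32^9=41
after ADD R0, 15: R0=41+15=56
after ADD R3, 1: R3=5+1=6
CMP R3, 8  (cmp 6,8)
JLT L1: taken
after AND R0, 240: R0=56&240=48
after XOR R0, 9: R0=48^9=57
after ADD R0, 15: R0=57+15=72
after ADD R3, 1: R3=6+1=7
CMP R3, 8  (cmp 7,8)
JLT L1: taken
after AND R0, 240: R0=72&240=64
after XOR R0, 9: R0=64^9=73
after ADD R0, 15: R0=73+15=88
after ADD R3, 1: R3=7+1=8
CMP R3, 8  (cmp 8,8)
JLT L1: not taken
after SHL R0, 2: R0=88<<2=352
halt.

352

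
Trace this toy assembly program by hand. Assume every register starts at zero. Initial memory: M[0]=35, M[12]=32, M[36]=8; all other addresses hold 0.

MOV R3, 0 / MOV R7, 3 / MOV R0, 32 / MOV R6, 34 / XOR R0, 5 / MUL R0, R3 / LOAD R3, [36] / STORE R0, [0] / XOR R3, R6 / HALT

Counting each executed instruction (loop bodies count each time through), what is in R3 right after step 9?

MOV R3, 0 → R3=0
MOV R7, 3 → R7=3
MOV R0, 32 → R0=32
MOV R6, 34 → R6=34
XOR R0, 5 → R0=32^5=37
MUL R0, R3 → R0=37*0=0
LOAD R3, [36] → R3=M[36]=8
STORE R0, [0] → M[0]=0
XOR R3, R6 → R3=8^34=42
After step 9: R3 = 42.

42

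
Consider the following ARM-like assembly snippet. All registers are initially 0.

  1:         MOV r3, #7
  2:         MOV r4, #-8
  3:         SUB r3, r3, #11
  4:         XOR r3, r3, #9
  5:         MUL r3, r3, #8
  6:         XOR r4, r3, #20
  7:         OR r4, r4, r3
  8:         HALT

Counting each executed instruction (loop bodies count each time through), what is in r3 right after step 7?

r3=7
r4=-8
r3=7-11=-4
r3=(-4)^9=-11
r3=(-11)*8=-88
r4=(-88)^20=-68
r4=(-68)|(-88)=-68
After step 7: r3 = -88.

-88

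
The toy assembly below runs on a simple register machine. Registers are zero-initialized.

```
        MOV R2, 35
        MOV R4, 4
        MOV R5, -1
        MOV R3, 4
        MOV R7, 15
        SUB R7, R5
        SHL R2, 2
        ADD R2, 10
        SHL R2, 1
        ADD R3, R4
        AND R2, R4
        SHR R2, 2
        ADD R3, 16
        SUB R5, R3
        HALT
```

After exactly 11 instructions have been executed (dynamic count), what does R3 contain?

8

MOV R2, 35 → R2=35
MOV R4, 4 → R4=4
MOV R5, -1 → R5=-1
MOV R3, 4 → R3=4
MOV R7, 15 → R7=15
SUB R7, R5 → R7=15-(-1)=16
SHL R2, 2 → R2=35<<2=140
ADD R2, 10 → R2=140+10=150
SHL R2, 1 → R2=150<<1=300
ADD R3, R4 → R3=4+4=8
AND R2, R4 → R2=300&4=4
After step 11: R3 = 8.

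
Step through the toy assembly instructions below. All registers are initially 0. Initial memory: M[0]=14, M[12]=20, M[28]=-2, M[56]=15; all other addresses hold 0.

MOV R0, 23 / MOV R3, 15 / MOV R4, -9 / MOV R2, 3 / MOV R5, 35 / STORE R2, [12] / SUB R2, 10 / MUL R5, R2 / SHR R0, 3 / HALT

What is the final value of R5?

R0=23
R3=15
R4=-9
R2=3
R5=35
STORE R2, [12] → M[12]=3
R2=3-10=-7
R5=35*(-7)=-245
R0=23>>3=2
halt.

-245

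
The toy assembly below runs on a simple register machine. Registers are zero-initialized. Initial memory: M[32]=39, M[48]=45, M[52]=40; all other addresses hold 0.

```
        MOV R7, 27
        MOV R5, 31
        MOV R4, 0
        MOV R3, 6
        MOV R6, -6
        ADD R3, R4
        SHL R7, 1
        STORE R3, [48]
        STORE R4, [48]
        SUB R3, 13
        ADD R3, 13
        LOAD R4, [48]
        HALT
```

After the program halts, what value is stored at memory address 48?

after MOV R7, 27: R7=27
after MOV R5, 31: R5=31
after MOV R4, 0: R4=0
after MOV R3, 6: R3=6
after MOV R6, -6: R6=-6
after ADD R3, R4: R3=6+0=6
after SHL R7, 1: R7=27<<1=54
STORE R3, [48] → M[48]=6
STORE R4, [48] → M[48]=0
after SUB R3, 13: R3=6-13=-7
after ADD R3, 13: R3=(-7)+13=6
after LOAD R4, [48]: R4=M[48]=0
halt.

0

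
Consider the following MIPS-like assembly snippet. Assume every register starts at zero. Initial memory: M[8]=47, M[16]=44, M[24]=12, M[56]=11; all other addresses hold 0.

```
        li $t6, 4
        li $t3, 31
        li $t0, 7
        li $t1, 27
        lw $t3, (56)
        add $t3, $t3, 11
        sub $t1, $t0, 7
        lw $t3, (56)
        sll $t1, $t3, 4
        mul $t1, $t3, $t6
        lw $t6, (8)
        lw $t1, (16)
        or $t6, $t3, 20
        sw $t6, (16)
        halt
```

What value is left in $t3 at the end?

11

after li $t6, 4: $t6=4
after li $t3, 31: $t3=31
after li $t0, 7: $t0=7
after li $t1, 27: $t1=27
after lw $t3, (56): $t3=M[56]=11
after add $t3, $t3, 11: $t3=11+11=22
after sub $t1, $t0, 7: $t1=7-7=0
after lw $t3, (56): $t3=M[56]=11
after sll $t1, $t3, 4: $t1=11<<4=176
after mul $t1, $t3, $t6: $t1=11*4=44
after lw $t6, (8): $t6=M[8]=47
after lw $t1, (16): $t1=M[16]=44
after or $t6, $t3, 20: $t6=11|20=31
sw $t6, (16) → M[16]=31
halt.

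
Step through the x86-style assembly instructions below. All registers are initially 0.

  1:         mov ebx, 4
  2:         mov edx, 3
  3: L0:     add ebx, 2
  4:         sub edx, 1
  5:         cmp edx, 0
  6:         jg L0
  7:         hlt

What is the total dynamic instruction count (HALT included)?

after mov ebx, 4: ebx=4
after mov edx, 3: edx=3
after add ebx, 2: ebx=4+2=6
after sub edx, 1: edx=3-1=2
cmp edx, 0  (cmp 2,0)
jg L0: taken
after add ebx, 2: ebx=6+2=8
after sub edx, 1: edx=2-1=1
cmp edx, 0  (cmp 1,0)
jg L0: taken
after add ebx, 2: ebx=8+2=10
after sub edx, 1: edx=1-1=0
cmp edx, 0  (cmp 0,0)
jg L0: not taken
halt.
Total executed instructions: 15.

15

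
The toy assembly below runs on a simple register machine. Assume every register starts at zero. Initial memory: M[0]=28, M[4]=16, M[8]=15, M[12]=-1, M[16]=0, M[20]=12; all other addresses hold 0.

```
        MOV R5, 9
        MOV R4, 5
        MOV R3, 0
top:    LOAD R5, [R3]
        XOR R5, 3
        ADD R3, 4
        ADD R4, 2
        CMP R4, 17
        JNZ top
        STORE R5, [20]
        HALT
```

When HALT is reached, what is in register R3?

after MOV R5, 9: R5=9
after MOV R4, 5: R4=5
after MOV R3, 0: R3=0
after LOAD R5, [R3]: R5=M[0]=28
after XOR R5, 3: R5=28^3=31
after ADD R3, 4: R3=0+4=4
after ADD R4, 2: R4=5+2=7
CMP R4, 17  (cmp 7,17)
JNZ top: taken
after LOAD R5, [R3]: R5=M[4]=16
after XOR R5, 3: R5=16^3=19
after ADD R3, 4: R3=4+4=8
after ADD R4, 2: R4=7+2=9
CMP R4, 17  (cmp 9,17)
JNZ top: taken
after LOAD R5, [R3]: R5=M[8]=15
after XOR R5, 3: R5=15^3=12
after ADD R3, 4: R3=8+4=12
after ADD R4, 2: R4=9+2=11
CMP R4, 17  (cmp 11,17)
JNZ top: taken
after LOAD R5, [R3]: R5=M[12]=-1
after XOR R5, 3: R5=(-1)^3=-4
after ADD R3, 4: R3=12+4=16
after ADD R4, 2: R4=11+2=13
CMP R4, 17  (cmp 13,17)
JNZ top: taken
after LOAD R5, [R3]: R5=M[16]=0
after XOR R5, 3: R5=0^3=3
after ADD R3, 4: R3=16+4=20
after ADD R4, 2: R4=13+2=15
CMP R4, 17  (cmp 15,17)
JNZ top: taken
after LOAD R5, [R3]: R5=M[20]=12
after XOR R5, 3: R5=12^3=15
after ADD R3, 4: R3=20+4=24
after ADD R4, 2: R4=15+2=17
CMP R4, 17  (cmp 17,17)
JNZ top: not taken
STORE R5, [20] → M[20]=15
halt.

24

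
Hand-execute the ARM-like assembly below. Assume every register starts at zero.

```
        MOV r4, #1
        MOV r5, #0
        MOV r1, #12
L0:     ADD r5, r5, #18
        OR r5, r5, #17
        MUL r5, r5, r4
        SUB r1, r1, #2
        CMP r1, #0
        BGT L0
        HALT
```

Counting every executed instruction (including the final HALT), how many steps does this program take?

40

r4=1
r5=0
r1=12
r5=0+18=18
r5=18|17=19
r5=19*1=19
r1=12-2=10
CMP r1, #0  (cmp 10,0)
BGT L0: taken
r5=19+18=37
r5=37|17=53
r5=53*1=53
r1=10-2=8
CMP r1, #0  (cmp 8,0)
BGT L0: taken
r5=53+18=71
r5=71|17=87
r5=87*1=87
r1=8-2=6
CMP r1, #0  (cmp 6,0)
BGT L0: taken
r5=87+18=105
r5=105|17=121
r5=121*1=121
r1=6-2=4
CMP r1, #0  (cmp 4,0)
BGT L0: taken
r5=121+18=139
r5=139|17=155
r5=155*1=155
r1=4-2=2
CMP r1, #0  (cmp 2,0)
BGT L0: taken
r5=155+18=173
r5=173|17=189
r5=189*1=189
r1=2-2=0
CMP r1, #0  (cmp 0,0)
BGT L0: not taken
halt.
Total executed instructions: 40.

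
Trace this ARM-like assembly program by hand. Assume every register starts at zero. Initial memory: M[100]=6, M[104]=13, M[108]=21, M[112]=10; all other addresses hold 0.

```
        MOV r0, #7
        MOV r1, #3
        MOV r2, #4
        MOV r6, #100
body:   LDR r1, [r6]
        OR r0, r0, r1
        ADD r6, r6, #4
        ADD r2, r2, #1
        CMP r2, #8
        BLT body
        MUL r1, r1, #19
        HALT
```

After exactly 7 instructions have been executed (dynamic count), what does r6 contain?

104

MOV r0, #7 → r0=7
MOV r1, #3 → r1=3
MOV r2, #4 → r2=4
MOV r6, #100 → r6=100
LDR r1, [r6] → r1=M[100]=6
OR r0, r0, r1 → r0=7|6=7
ADD r6, r6, #4 → r6=100+4=104
After step 7: r6 = 104.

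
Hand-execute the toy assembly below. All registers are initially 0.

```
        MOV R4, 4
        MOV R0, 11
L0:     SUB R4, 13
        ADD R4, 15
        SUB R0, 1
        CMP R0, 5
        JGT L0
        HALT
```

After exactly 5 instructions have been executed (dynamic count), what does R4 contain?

6

MOV R4, 4 → R4=4
MOV R0, 11 → R0=11
SUB R4, 13 → R4=4-13=-9
ADD R4, 15 → R4=(-9)+15=6
SUB R0, 1 → R0=11-1=10
After step 5: R4 = 6.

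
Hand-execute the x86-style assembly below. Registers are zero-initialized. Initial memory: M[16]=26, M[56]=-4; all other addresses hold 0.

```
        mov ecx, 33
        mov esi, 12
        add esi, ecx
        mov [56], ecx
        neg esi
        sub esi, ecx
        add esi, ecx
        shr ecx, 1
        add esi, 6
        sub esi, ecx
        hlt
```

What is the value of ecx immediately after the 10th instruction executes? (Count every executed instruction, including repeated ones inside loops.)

16

after mov ecx, 33: ecx=33
after mov esi, 12: esi=12
after add esi, ecx: esi=12+33=45
mov [56], ecx → M[56]=33
after neg esi: esi=-(45)=-45
after sub esi, ecx: esi=(-45)-33=-78
after add esi, ecx: esi=(-78)+33=-45
after shr ecx, 1: ecx=33>>1=16
after add esi, 6: esi=(-45)+6=-39
after sub esi, ecx: esi=(-39)-16=-55
After step 10: ecx = 16.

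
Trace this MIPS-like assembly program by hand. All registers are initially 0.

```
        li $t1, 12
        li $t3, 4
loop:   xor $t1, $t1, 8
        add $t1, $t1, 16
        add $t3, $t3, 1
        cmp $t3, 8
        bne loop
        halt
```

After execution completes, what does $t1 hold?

76

li $t1, 12 → $t1=12
li $t3, 4 → $t3=4
xor $t1, $t1, 8 → $t1=12^8=4
add $t1, $t1, 16 → $t1=4+16=20
add $t3, $t3, 1 → $t3=4+1=5
cmp $t3, 8  (cmp 5,8)
bne loop: taken
xor $t1, $t1, 8 → $t1=20^8=28
add $t1, $t1, 16 → $t1=28+16=44
add $t3, $t3, 1 → $t3=5+1=6
cmp $t3, 8  (cmp 6,8)
bne loop: taken
xor $t1, $t1, 8 → $t1=44^8=36
add $t1, $t1, 16 → $t1=36+16=52
add $t3, $t3, 1 → $t3=6+1=7
cmp $t3, 8  (cmp 7,8)
bne loop: taken
xor $t1, $t1, 8 → $t1=52^8=60
add $t1, $t1, 16 → $t1=60+16=76
add $t3, $t3, 1 → $t3=7+1=8
cmp $t3, 8  (cmp 8,8)
bne loop: not taken
halt.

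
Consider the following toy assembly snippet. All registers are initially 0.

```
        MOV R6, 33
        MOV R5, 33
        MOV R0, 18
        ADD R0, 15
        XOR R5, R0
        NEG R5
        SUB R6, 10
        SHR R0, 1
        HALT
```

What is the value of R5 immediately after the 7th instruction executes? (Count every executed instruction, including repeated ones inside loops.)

R6=33
R5=33
R0=18
R0=18+15=33
R5=33^33=0
R5=-(0)=0
R6=33-10=23
After step 7: R5 = 0.

0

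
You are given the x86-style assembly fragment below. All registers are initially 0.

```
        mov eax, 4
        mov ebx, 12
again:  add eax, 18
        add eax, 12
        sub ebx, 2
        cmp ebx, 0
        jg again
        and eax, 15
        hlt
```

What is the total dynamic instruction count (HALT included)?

34

after mov eax, 4: eax=4
after mov ebx, 12: ebx=12
after add eax, 18: eax=4+18=22
after add eax, 12: eax=22+12=34
after sub ebx, 2: ebx=12-2=10
cmp ebx, 0  (cmp 10,0)
jg again: taken
after add eax, 18: eax=34+18=52
after add eax, 12: eax=52+12=64
after sub ebx, 2: ebx=10-2=8
cmp ebx, 0  (cmp 8,0)
jg again: taken
after add eax, 18: eax=64+18=82
after add eax, 12: eax=82+12=94
after sub ebx, 2: ebx=8-2=6
cmp ebx, 0  (cmp 6,0)
jg again: taken
after add eax, 18: eax=94+18=112
after add eax, 12: eax=112+12=124
after sub ebx, 2: ebx=6-2=4
cmp ebx, 0  (cmp 4,0)
jg again: taken
after add eax, 18: eax=124+18=142
after add eax, 12: eax=142+12=154
after sub ebx, 2: ebx=4-2=2
cmp ebx, 0  (cmp 2,0)
jg again: taken
after add eax, 18: eax=154+18=172
after add eax, 12: eax=172+12=184
after sub ebx, 2: ebx=2-2=0
cmp ebx, 0  (cmp 0,0)
jg again: not taken
after and eax, 15: eax=184&15=8
halt.
Total executed instructions: 34.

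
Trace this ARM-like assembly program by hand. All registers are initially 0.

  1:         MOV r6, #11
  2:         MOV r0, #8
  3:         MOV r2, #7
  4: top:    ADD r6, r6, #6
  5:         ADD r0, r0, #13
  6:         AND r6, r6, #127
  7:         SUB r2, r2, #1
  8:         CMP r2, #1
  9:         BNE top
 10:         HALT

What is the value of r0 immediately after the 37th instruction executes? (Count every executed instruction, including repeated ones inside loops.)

86

after MOV r6, #11: r6=11
after MOV r0, #8: r0=8
after MOV r2, #7: r2=7
after ADD r6, r6, #6: r6=11+6=17
after ADD r0, r0, #13: r0=8+13=21
after AND r6, r6, #127: r6=17&127=17
after SUB r2, r2, #1: r2=7-1=6
CMP r2, #1  (cmp 6,1)
BNE top: taken
after ADD r6, r6, #6: r6=17+6=23
after ADD r0, r0, #13: r0=21+13=34
after AND r6, r6, #127: r6=23&127=23
after SUB r2, r2, #1: r2=6-1=5
CMP r2, #1  (cmp 5,1)
BNE top: taken
after ADD r6, r6, #6: r6=23+6=29
after ADD r0, r0, #13: r0=34+13=47
after AND r6, r6, #127: r6=29&127=29
after SUB r2, r2, #1: r2=5-1=4
CMP r2, #1  (cmp 4,1)
BNE top: taken
after ADD r6, r6, #6: r6=29+6=35
after ADD r0, r0, #13: r0=47+13=60
after AND r6, r6, #127: r6=35&127=35
after SUB r2, r2, #1: r2=4-1=3
CMP r2, #1  (cmp 3,1)
BNE top: taken
after ADD r6, r6, #6: r6=35+6=41
after ADD r0, r0, #13: r0=60+13=73
after AND r6, r6, #127: r6=41&127=41
after SUB r2, r2, #1: r2=3-1=2
CMP r2, #1  (cmp 2,1)
BNE top: taken
after ADD r6, r6, #6: r6=41+6=47
after ADD r0, r0, #13: r0=73+13=86
after AND r6, r6, #127: r6=47&127=47
after SUB r2, r2, #1: r2=2-1=1
After step 37: r0 = 86.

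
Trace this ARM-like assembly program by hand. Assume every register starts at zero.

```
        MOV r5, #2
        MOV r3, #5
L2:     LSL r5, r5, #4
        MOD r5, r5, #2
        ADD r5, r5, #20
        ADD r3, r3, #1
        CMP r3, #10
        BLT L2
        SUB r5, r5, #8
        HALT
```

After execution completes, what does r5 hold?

after MOV r5, #2: r5=2
after MOV r3, #5: r3=5
after LSL r5, r5, #4: r5=2<<4=32
after MOD r5, r5, #2: r5=32%2=0
after ADD r5, r5, #20: r5=0+20=20
after ADD r3, r3, #1: r3=5+1=6
CMP r3, #10  (cmp 6,10)
BLT L2: taken
after LSL r5, r5, #4: r5=20<<4=320
after MOD r5, r5, #2: r5=320%2=0
after ADD r5, r5, #20: r5=0+20=20
after ADD r3, r3, #1: r3=6+1=7
CMP r3, #10  (cmp 7,10)
BLT L2: taken
after LSL r5, r5, #4: r5=20<<4=320
after MOD r5, r5, #2: r5=320%2=0
after ADD r5, r5, #20: r5=0+20=20
after ADD r3, r3, #1: r3=7+1=8
CMP r3, #10  (cmp 8,10)
BLT L2: taken
after LSL r5, r5, #4: r5=20<<4=320
after MOD r5, r5, #2: r5=320%2=0
after ADD r5, r5, #20: r5=0+20=20
after ADD r3, r3, #1: r3=8+1=9
CMP r3, #10  (cmp 9,10)
BLT L2: taken
after LSL r5, r5, #4: r5=20<<4=320
after MOD r5, r5, #2: r5=320%2=0
after ADD r5, r5, #20: r5=0+20=20
after ADD r3, r3, #1: r3=9+1=10
CMP r3, #10  (cmp 10,10)
BLT L2: not taken
after SUB r5, r5, #8: r5=20-8=12
halt.

12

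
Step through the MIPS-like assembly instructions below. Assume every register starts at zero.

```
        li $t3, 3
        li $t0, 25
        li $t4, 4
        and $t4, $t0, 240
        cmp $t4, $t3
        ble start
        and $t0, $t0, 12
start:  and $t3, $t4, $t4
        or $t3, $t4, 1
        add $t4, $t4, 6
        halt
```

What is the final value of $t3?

17

after li $t3, 3: $t3=3
after li $t0, 25: $t0=25
after li $t4, 4: $t4=4
after and $t4, $t0, 240: $t4=25&240=16
cmp $t4, $t3  (cmp 16,3)
ble start: not taken
after and $t0, $t0, 12: $t0=25&12=8
after and $t3, $t4, $t4: $t3=16&16=16
after or $t3, $t4, 1: $t3=16|1=17
after add $t4, $t4, 6: $t4=16+6=22
halt.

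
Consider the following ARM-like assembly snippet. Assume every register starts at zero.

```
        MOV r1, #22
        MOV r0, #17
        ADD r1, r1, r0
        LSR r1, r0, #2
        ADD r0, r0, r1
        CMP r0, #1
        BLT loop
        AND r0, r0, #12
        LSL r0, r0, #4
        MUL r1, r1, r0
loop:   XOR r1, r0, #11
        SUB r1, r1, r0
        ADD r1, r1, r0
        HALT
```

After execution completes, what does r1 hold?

75

MOV r1, #22 → r1=22
MOV r0, #17 → r0=17
ADD r1, r1, r0 → r1=22+17=39
LSR r1, r0, #2 → r1=17>>2=4
ADD r0, r0, r1 → r0=17+4=21
CMP r0, #1  (cmp 21,1)
BLT loop: not taken
AND r0, r0, #12 → r0=21&12=4
LSL r0, r0, #4 → r0=4<<4=64
MUL r1, r1, r0 → r1=4*64=256
XOR r1, r0, #11 → r1=64^11=75
SUB r1, r1, r0 → r1=75-64=11
ADD r1, r1, r0 → r1=11+64=75
halt.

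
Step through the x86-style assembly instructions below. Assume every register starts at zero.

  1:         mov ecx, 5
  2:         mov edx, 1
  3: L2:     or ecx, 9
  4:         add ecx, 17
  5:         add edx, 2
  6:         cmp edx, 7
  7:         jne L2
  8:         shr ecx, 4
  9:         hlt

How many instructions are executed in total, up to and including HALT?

19

mov ecx, 5 → ecx=5
mov edx, 1 → edx=1
or ecx, 9 → ecx=5|9=13
add ecx, 17 → ecx=13+17=30
add edx, 2 → edx=1+2=3
cmp edx, 7  (cmp 3,7)
jne L2: taken
or ecx, 9 → ecx=30|9=31
add ecx, 17 → ecx=31+17=48
add edx, 2 → edx=3+2=5
cmp edx, 7  (cmp 5,7)
jne L2: taken
or ecx, 9 → ecx=48|9=57
add ecx, 17 → ecx=57+17=74
add edx, 2 → edx=5+2=7
cmp edx, 7  (cmp 7,7)
jne L2: not taken
shr ecx, 4 → ecx=74>>4=4
halt.
Total executed instructions: 19.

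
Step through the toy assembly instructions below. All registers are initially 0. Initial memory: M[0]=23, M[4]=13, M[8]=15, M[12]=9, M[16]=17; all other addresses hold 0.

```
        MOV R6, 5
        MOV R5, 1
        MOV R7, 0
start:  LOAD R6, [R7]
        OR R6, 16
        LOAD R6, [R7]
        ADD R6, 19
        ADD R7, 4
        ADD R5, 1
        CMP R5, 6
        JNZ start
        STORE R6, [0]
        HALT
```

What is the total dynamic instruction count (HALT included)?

45

after MOV R6, 5: R6=5
after MOV R5, 1: R5=1
after MOV R7, 0: R7=0
after LOAD R6, [R7]: R6=M[0]=23
after OR R6, 16: R6=23|16=23
after LOAD R6, [R7]: R6=M[0]=23
after ADD R6, 19: R6=23+19=42
after ADD R7, 4: R7=0+4=4
after ADD R5, 1: R5=1+1=2
CMP R5, 6  (cmp 2,6)
JNZ start: taken
after LOAD R6, [R7]: R6=M[4]=13
after OR R6, 16: R6=13|16=29
after LOAD R6, [R7]: R6=M[4]=13
after ADD R6, 19: R6=13+19=32
after ADD R7, 4: R7=4+4=8
after ADD R5, 1: R5=2+1=3
CMP R5, 6  (cmp 3,6)
JNZ start: taken
after LOAD R6, [R7]: R6=M[8]=15
after OR R6, 16: R6=15|16=31
after LOAD R6, [R7]: R6=M[8]=15
after ADD R6, 19: R6=15+19=34
after ADD R7, 4: R7=8+4=12
after ADD R5, 1: R5=3+1=4
CMP R5, 6  (cmp 4,6)
JNZ start: taken
after LOAD R6, [R7]: R6=M[12]=9
after OR R6, 16: R6=9|16=25
after LOAD R6, [R7]: R6=M[12]=9
after ADD R6, 19: R6=9+19=28
after ADD R7, 4: R7=12+4=16
after ADD R5, 1: R5=4+1=5
CMP R5, 6  (cmp 5,6)
JNZ start: taken
after LOAD R6, [R7]: R6=M[16]=17
after OR R6, 16: R6=17|16=17
after LOAD R6, [R7]: R6=M[16]=17
after ADD R6, 19: R6=17+19=36
after ADD R7, 4: R7=16+4=20
after ADD R5, 1: R5=5+1=6
CMP R5, 6  (cmp 6,6)
JNZ start: not taken
STORE R6, [0] → M[0]=36
halt.
Total executed instructions: 45.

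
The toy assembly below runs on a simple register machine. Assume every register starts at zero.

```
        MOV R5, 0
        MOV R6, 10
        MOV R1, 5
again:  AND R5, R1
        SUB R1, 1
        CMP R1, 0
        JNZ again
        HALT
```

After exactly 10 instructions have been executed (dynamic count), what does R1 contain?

3

R5=0
R6=10
R1=5
R5=0&5=0
R1=5-1=4
CMP R1, 0  (cmp 4,0)
JNZ again: taken
R5=0&4=0
R1=4-1=3
CMP R1, 0  (cmp 3,0)
After step 10: R1 = 3.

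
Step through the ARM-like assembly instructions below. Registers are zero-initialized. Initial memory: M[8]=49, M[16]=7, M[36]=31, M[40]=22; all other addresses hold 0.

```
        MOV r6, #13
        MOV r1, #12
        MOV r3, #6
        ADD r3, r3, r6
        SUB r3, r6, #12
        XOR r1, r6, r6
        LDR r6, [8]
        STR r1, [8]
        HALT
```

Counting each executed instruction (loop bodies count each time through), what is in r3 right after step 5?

after MOV r6, #13: r6=13
after MOV r1, #12: r1=12
after MOV r3, #6: r3=6
after ADD r3, r3, r6: r3=6+13=19
after SUB r3, r6, #12: r3=13-12=1
After step 5: r3 = 1.

1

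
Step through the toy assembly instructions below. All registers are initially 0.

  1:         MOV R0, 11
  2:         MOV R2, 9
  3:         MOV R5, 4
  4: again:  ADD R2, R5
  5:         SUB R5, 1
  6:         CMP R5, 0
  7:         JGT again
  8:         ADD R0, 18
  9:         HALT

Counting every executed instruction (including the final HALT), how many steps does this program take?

21

after MOV R0, 11: R0=11
after MOV R2, 9: R2=9
after MOV R5, 4: R5=4
after ADD R2, R5: R2=9+4=13
after SUB R5, 1: R5=4-1=3
CMP R5, 0  (cmp 3,0)
JGT again: taken
after ADD R2, R5: R2=13+3=16
after SUB R5, 1: R5=3-1=2
CMP R5, 0  (cmp 2,0)
JGT again: taken
after ADD R2, R5: R2=16+2=18
after SUB R5, 1: R5=2-1=1
CMP R5, 0  (cmp 1,0)
JGT again: taken
after ADD R2, R5: R2=18+1=19
after SUB R5, 1: R5=1-1=0
CMP R5, 0  (cmp 0,0)
JGT again: not taken
after ADD R0, 18: R0=11+18=29
halt.
Total executed instructions: 21.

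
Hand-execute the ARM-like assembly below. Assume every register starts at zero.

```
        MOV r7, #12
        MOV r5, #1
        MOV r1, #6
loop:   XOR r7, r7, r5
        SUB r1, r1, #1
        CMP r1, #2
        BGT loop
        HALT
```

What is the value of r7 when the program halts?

MOV r7, #12 → r7=12
MOV r5, #1 → r5=1
MOV r1, #6 → r1=6
XOR r7, r7, r5 → r7=12^1=13
SUB r1, r1, #1 → r1=6-1=5
CMP r1, #2  (cmp 5,2)
BGT loop: taken
XOR r7, r7, r5 → r7=13^1=12
SUB r1, r1, #1 → r1=5-1=4
CMP r1, #2  (cmp 4,2)
BGT loop: taken
XOR r7, r7, r5 → r7=12^1=13
SUB r1, r1, #1 → r1=4-1=3
CMP r1, #2  (cmp 3,2)
BGT loop: taken
XOR r7, r7, r5 → r7=13^1=12
SUB r1, r1, #1 → r1=3-1=2
CMP r1, #2  (cmp 2,2)
BGT loop: not taken
halt.

12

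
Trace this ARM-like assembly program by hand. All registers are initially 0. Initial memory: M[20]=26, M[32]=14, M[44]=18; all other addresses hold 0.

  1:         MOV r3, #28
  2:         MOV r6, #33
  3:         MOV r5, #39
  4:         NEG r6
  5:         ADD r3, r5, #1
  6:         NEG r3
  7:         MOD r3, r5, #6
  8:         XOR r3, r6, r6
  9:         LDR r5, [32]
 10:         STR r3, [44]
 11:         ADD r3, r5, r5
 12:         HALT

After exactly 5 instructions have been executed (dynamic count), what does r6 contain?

-33

after MOV r3, #28: r3=28
after MOV r6, #33: r6=33
after MOV r5, #39: r5=39
after NEG r6: r6=-(33)=-33
after ADD r3, r5, #1: r3=39+1=40
After step 5: r6 = -33.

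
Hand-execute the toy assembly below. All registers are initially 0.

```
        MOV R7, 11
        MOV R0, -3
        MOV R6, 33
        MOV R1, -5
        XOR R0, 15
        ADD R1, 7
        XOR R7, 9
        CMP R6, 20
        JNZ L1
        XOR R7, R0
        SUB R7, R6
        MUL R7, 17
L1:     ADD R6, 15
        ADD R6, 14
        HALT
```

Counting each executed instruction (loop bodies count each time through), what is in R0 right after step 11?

-14

MOV R7, 11 → R7=11
MOV R0, -3 → R0=-3
MOV R6, 33 → R6=33
MOV R1, -5 → R1=-5
XOR R0, 15 → R0=(-3)^15=-14
ADD R1, 7 → R1=(-5)+7=2
XOR R7, 9 → R7=11^9=2
CMP R6, 20  (cmp 33,20)
JNZ L1: taken
ADD R6, 15 → R6=33+15=48
ADD R6, 14 → R6=48+14=62
After step 11: R0 = -14.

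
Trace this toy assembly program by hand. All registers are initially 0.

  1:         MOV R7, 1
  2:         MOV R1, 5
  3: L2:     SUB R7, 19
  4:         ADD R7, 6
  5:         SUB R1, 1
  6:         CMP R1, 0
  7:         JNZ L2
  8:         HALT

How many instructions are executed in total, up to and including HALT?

28

R7=1
R1=5
R7=1-19=-18
R7=(-18)+6=-12
R1=5-1=4
CMP R1, 0  (cmp 4,0)
JNZ L2: taken
R7=(-12)-19=-31
R7=(-31)+6=-25
R1=4-1=3
CMP R1, 0  (cmp 3,0)
JNZ L2: taken
R7=(-25)-19=-44
R7=(-44)+6=-38
R1=3-1=2
CMP R1, 0  (cmp 2,0)
JNZ L2: taken
R7=(-38)-19=-57
R7=(-57)+6=-51
R1=2-1=1
CMP R1, 0  (cmp 1,0)
JNZ L2: taken
R7=(-51)-19=-70
R7=(-70)+6=-64
R1=1-1=0
CMP R1, 0  (cmp 0,0)
JNZ L2: not taken
halt.
Total executed instructions: 28.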